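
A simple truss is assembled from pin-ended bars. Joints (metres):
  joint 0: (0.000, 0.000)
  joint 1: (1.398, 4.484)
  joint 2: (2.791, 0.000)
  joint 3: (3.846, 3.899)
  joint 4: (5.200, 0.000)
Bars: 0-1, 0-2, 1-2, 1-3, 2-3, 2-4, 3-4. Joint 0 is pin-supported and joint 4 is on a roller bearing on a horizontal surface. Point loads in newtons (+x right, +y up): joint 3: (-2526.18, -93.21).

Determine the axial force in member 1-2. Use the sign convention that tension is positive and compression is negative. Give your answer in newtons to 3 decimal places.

2331.628

N=5 nodes, M=7 members, R=3 reactions → 2N=10, M+R=10
member 0 (0-1): L=4.6969, (cx,cy)=(0.2976,0.9547)
member 1 (0-2): L=2.7910, (cx,cy)=(1.0000,0.0000)
member 2 (1-2): L=4.6954, (cx,cy)=(0.2967,-0.9550)
member 3 (1-3): L=2.5169, (cx,cy)=(0.9726,-0.2324)
member 4 (2-3): L=4.0392, (cx,cy)=(0.2612,0.9653)
member 5 (2-4): L=2.4090, (cx,cy)=(1.0000,0.0000)
member 6 (3-4): L=4.1274, (cx,cy)=(0.3281,-0.9447)
solve A·x = −loads:
  F[0-1] = -2009.4965 N (compression)
  F[0-2] = -1928.0643 N (compression)
  F[1-2] = +2331.6281 N (tension)
  F[1-3] = -1326.1671 N (compression)
  F[2-3] = -2306.7278 N (compression)
  F[2-4] = -633.8379 N (compression)
  F[3-4] = +1932.1337 N (tension)
  Rx@0 = +2526.1800 N
  Ry@0 = +1918.4196 N
  Ry@4 = -1825.2096 N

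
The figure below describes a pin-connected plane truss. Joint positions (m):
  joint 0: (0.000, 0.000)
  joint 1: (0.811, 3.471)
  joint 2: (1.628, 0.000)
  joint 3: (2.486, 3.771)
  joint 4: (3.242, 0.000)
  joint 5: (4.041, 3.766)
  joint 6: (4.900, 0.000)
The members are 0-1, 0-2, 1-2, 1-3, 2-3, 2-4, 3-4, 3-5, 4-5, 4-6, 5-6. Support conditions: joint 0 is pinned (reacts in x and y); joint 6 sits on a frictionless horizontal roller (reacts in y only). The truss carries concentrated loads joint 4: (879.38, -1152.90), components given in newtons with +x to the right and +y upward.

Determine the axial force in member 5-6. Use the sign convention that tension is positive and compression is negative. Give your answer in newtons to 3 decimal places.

-782.388

N=7 nodes, M=11 members, R=3 reactions → 2N=14, M+R=14
member 0 (0-1): L=3.5645, (cx,cy)=(0.2275,0.9738)
member 1 (0-2): L=1.6280, (cx,cy)=(1.0000,0.0000)
member 2 (1-2): L=3.5659, (cx,cy)=(0.2291,-0.9734)
member 3 (1-3): L=1.7017, (cx,cy)=(0.9843,0.1763)
member 4 (2-3): L=3.8674, (cx,cy)=(0.2219,0.9751)
member 5 (2-4): L=1.6140, (cx,cy)=(1.0000,0.0000)
member 6 (3-4): L=3.8460, (cx,cy)=(0.1966,-0.9805)
member 7 (3-5): L=1.5550, (cx,cy)=(1.0000,-0.0032)
member 8 (4-5): L=3.8498, (cx,cy)=(0.2075,0.9782)
member 9 (4-6): L=1.6580, (cx,cy)=(1.0000,0.0000)
member 10 (5-6): L=3.8627, (cx,cy)=(0.2224,-0.9750)
solve A·x = −loads:
  F[0-1] = -400.6106 N (compression)
  F[0-2] = +970.5278 N (tension)
  F[1-2] = +368.4601 N (tension)
  F[1-3] = -178.3622 N (compression)
  F[2-3] = -367.8250 N (compression)
  F[2-4] = +1136.5526 N (tension)
  F[3-4] = +398.9664 N (tension)
  F[3-5] = -335.5976 N (compression)
  F[4-5] = +778.6719 N (tension)
  F[4-6] = +173.9889 N (tension)
  F[5-6] = -782.3876 N (compression)
  Rx@0 = -879.3800 N
  Ry@0 = +390.1037 N
  Ry@6 = +762.7963 N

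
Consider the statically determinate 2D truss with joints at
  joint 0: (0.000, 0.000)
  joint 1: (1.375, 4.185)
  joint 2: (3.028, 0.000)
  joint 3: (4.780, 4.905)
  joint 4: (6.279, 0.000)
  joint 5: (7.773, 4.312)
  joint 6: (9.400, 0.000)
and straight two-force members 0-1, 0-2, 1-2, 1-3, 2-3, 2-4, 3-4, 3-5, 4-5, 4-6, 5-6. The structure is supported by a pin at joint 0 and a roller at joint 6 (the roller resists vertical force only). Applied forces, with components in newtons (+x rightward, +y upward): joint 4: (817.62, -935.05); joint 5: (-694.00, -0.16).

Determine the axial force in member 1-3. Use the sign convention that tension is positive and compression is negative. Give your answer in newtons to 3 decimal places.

N=7 nodes, M=11 members, R=3 reactions → 2N=14, M+R=14
member 0 (0-1): L=4.4051, (cx,cy)=(0.3121,0.9500)
member 1 (0-2): L=3.0280, (cx,cy)=(1.0000,0.0000)
member 2 (1-2): L=4.4996, (cx,cy)=(0.3674,-0.9301)
member 3 (1-3): L=3.4803, (cx,cy)=(0.9784,0.2069)
member 4 (2-3): L=5.2085, (cx,cy)=(0.3364,0.9417)
member 5 (2-4): L=3.2510, (cx,cy)=(1.0000,0.0000)
member 6 (3-4): L=5.1289, (cx,cy)=(0.2923,-0.9563)
member 7 (3-5): L=3.0512, (cx,cy)=(0.9809,-0.1944)
member 8 (4-5): L=4.5635, (cx,cy)=(0.3274,0.9449)
member 9 (4-6): L=3.1210, (cx,cy)=(1.0000,0.0000)
member 10 (5-6): L=4.6087, (cx,cy)=(0.3530,-0.9356)
solve A·x = −loads:
  F[0-1] = -661.9095 N (compression)
  F[0-2] = +330.2275 N (tension)
  F[1-2] = +580.6458 N (tension)
  F[1-3] = -429.2009 N (compression)
  F[2-3] = -573.4617 N (compression)
  F[2-4] = +736.4328 N (tension)
  F[3-4] = +835.0705 N (tension)
  F[3-5] = -873.5295 N (compression)
  F[4-5] = +144.3978 N (tension)
  F[4-6] = +115.5999 N (tension)
  F[5-6] = -327.4553 N (compression)
  Rx@0 = -123.6200 N
  Ry@0 = +628.8382 N
  Ry@6 = +306.3718 N

-429.201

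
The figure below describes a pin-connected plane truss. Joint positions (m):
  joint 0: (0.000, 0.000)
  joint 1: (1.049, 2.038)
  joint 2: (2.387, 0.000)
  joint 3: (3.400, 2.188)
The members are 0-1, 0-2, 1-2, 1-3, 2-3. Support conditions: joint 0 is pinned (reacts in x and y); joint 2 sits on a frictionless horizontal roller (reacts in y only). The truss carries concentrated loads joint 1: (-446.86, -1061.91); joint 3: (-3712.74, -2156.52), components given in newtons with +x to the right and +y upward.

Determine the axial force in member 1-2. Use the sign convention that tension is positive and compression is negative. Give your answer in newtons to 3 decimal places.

2660.985

N=4 nodes, M=5 members, R=3 reactions → 2N=8, M+R=8
member 0 (0-1): L=2.2921, (cx,cy)=(0.4577,0.8891)
member 1 (0-2): L=2.3870, (cx,cy)=(1.0000,0.0000)
member 2 (1-2): L=2.4380, (cx,cy)=(0.5488,-0.8359)
member 3 (1-3): L=2.3558, (cx,cy)=(0.9980,0.0637)
member 4 (2-3): L=2.4111, (cx,cy)=(0.4201,0.9075)
solve A·x = −loads:
  F[0-1] = -3896.8305 N (compression)
  F[0-2] = -2376.2016 N (compression)
  F[1-2] = +2660.9852 N (tension)
  F[1-3] = -2802.6213 N (compression)
  F[2-3] = -2179.7831 N (compression)
  Rx@0 = +4159.6000 N
  Ry@0 = +3464.7912 N
  Ry@2 = -246.3612 N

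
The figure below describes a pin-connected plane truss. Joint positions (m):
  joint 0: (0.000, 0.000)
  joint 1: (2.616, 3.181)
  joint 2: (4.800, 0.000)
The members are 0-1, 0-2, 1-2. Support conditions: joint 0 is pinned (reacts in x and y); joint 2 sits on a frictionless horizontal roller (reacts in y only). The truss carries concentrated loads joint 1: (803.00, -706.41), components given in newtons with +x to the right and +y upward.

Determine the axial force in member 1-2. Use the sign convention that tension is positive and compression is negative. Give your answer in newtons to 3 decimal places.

-1112.508

N=3 nodes, M=3 members, R=3 reactions → 2N=6, M+R=6
member 0 (0-1): L=4.1185, (cx,cy)=(0.6352,0.7724)
member 1 (0-2): L=4.8000, (cx,cy)=(1.0000,0.0000)
member 2 (1-2): L=3.8586, (cx,cy)=(0.5660,-0.8244)
solve A·x = −loads:
  F[0-1] = +272.8481 N (tension)
  F[0-2] = +629.6925 N (tension)
  F[1-2] = -1112.5078 N (compression)
  Rx@0 = -803.0000 N
  Ry@0 = -210.7382 N
  Ry@2 = +917.1482 N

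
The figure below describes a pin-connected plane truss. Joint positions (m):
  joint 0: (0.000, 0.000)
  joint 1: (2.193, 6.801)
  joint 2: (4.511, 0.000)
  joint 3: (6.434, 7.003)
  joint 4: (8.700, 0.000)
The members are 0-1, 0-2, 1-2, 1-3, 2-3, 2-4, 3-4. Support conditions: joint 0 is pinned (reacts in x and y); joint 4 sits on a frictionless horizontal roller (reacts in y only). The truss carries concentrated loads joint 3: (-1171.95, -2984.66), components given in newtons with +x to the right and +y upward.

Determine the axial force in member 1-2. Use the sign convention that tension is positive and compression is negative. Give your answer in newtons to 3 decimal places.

N=5 nodes, M=7 members, R=3 reactions → 2N=10, M+R=10
member 0 (0-1): L=7.1458, (cx,cy)=(0.3069,0.9517)
member 1 (0-2): L=4.5110, (cx,cy)=(1.0000,0.0000)
member 2 (1-2): L=7.1852, (cx,cy)=(0.3226,-0.9465)
member 3 (1-3): L=4.2458, (cx,cy)=(0.9989,0.0476)
member 4 (2-3): L=7.2622, (cx,cy)=(0.2648,0.9643)
member 5 (2-4): L=4.1890, (cx,cy)=(1.0000,0.0000)
member 6 (3-4): L=7.3605, (cx,cy)=(0.3079,-0.9514)
solve A·x = −loads:
  F[0-1] = -1807.9818 N (compression)
  F[0-2] = -617.0942 N (compression)
  F[1-2] = +1761.4214 N (tension)
  F[1-3] = -1124.3790 N (compression)
  F[2-3] = -1728.9580 N (compression)
  F[2-4] = +408.9749 N (tension)
  F[3-4] = -1328.4441 N (compression)
  Rx@0 = +1171.9500 N
  Ry@0 = +1720.7363 N
  Ry@4 = +1263.9237 N

1761.421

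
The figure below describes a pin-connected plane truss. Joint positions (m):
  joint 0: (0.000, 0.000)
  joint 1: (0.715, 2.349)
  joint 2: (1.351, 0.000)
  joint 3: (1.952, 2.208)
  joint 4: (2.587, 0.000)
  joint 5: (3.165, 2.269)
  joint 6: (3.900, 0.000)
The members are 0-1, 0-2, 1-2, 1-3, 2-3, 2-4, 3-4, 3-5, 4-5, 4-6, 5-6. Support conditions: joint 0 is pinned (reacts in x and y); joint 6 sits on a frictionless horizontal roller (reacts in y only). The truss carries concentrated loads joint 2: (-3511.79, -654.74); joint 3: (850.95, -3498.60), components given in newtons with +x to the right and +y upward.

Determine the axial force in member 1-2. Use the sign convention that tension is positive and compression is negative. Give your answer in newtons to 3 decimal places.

1873.343

N=7 nodes, M=11 members, R=3 reactions → 2N=14, M+R=14
member 0 (0-1): L=2.4554, (cx,cy)=(0.2912,0.9567)
member 1 (0-2): L=1.3510, (cx,cy)=(1.0000,0.0000)
member 2 (1-2): L=2.4336, (cx,cy)=(0.2613,-0.9652)
member 3 (1-3): L=1.2450, (cx,cy)=(0.9936,-0.1133)
member 4 (2-3): L=2.2883, (cx,cy)=(0.2626,0.9649)
member 5 (2-4): L=1.2360, (cx,cy)=(1.0000,0.0000)
member 6 (3-4): L=2.2975, (cx,cy)=(0.2764,-0.9610)
member 7 (3-5): L=1.2145, (cx,cy)=(0.9987,0.0502)
member 8 (4-5): L=2.3415, (cx,cy)=(0.2469,0.9691)
member 9 (4-6): L=1.3130, (cx,cy)=(1.0000,0.0000)
member 10 (5-6): L=2.3851, (cx,cy)=(0.3082,-0.9513)
solve A·x = −loads:
  F[0-1] = -1770.3902 N (compression)
  F[0-2] = -2145.3130 N (compression)
  F[1-2] = +1873.3434 N (tension)
  F[1-3] = -1011.6220 N (compression)
  F[2-3] = -1195.4639 N (compression)
  F[2-4] = +2170.0362 N (tension)
  F[3-4] = -2634.8138 N (compression)
  F[3-5] = -1443.6277 N (compression)
  F[4-5] = +2613.0446 N (tension)
  F[4-6] = +796.7644 N (tension)
  F[5-6] = -2585.5013 N (compression)
  Rx@0 = +2660.8400 N
  Ry@0 = +1693.6686 N
  Ry@6 = +2459.6714 N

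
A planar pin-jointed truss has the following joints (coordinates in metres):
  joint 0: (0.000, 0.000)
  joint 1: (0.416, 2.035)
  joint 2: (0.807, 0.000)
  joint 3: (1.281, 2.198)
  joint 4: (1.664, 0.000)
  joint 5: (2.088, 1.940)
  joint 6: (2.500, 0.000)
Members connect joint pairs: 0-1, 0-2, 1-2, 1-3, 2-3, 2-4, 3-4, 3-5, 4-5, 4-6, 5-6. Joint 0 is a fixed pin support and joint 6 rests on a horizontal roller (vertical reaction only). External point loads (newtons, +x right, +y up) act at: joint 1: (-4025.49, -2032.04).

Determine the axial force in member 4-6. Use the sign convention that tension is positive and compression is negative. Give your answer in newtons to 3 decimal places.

N=7 nodes, M=11 members, R=3 reactions → 2N=14, M+R=14
member 0 (0-1): L=2.0771, (cx,cy)=(0.2003,0.9797)
member 1 (0-2): L=0.8070, (cx,cy)=(1.0000,0.0000)
member 2 (1-2): L=2.0722, (cx,cy)=(0.1887,-0.9820)
member 3 (1-3): L=0.8802, (cx,cy)=(0.9827,0.1852)
member 4 (2-3): L=2.2485, (cx,cy)=(0.2108,0.9775)
member 5 (2-4): L=0.8570, (cx,cy)=(1.0000,0.0000)
member 6 (3-4): L=2.2311, (cx,cy)=(0.1717,-0.9852)
member 7 (3-5): L=0.8472, (cx,cy)=(0.9525,-0.3045)
member 8 (4-5): L=1.9858, (cx,cy)=(0.2135,0.9769)
member 9 (4-6): L=0.8360, (cx,cy)=(1.0000,0.0000)
member 10 (5-6): L=1.9833, (cx,cy)=(0.2077,-0.9782)
solve A·x = −loads:
  F[0-1] = -5073.4529 N (compression)
  F[0-2] = -3009.3753 N (compression)
  F[1-2] = +3445.0914 N (tension)
  F[1-3] = +2400.8575 N (tension)
  F[2-3] = -3460.9830 N (compression)
  F[2-4] = -1629.7428 N (compression)
  F[3-4] = +2598.7853 N (tension)
  F[3-5] = +1242.6460 N (tension)
  F[4-5] = -2620.6419 N (compression)
  F[4-6] = -624.0775 N (compression)
  F[5-6] = +3004.1546 N (tension)
  Rx@0 = +4025.4900 N
  Ry@0 = +4970.6574 N
  Ry@6 = -2938.6174 N

-624.078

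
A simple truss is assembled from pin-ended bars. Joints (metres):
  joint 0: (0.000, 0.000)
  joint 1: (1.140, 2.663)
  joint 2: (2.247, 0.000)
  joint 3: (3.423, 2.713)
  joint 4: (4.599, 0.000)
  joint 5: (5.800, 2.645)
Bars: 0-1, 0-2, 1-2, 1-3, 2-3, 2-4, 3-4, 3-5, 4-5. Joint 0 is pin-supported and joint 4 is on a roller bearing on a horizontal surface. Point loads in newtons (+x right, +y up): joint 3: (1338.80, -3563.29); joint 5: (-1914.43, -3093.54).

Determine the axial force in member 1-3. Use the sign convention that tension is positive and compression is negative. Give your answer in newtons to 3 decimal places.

N=6 nodes, M=9 members, R=3 reactions → 2N=12, M+R=12
member 0 (0-1): L=2.8968, (cx,cy)=(0.3935,0.9193)
member 1 (0-2): L=2.2470, (cx,cy)=(1.0000,0.0000)
member 2 (1-2): L=2.8839, (cx,cy)=(0.3839,-0.9234)
member 3 (1-3): L=2.2835, (cx,cy)=(0.9998,0.0219)
member 4 (2-3): L=2.9569, (cx,cy)=(0.3977,0.9175)
member 5 (2-4): L=2.3520, (cx,cy)=(1.0000,0.0000)
member 6 (3-4): L=2.9569, (cx,cy)=(0.3977,-0.9175)
member 7 (3-5): L=2.3780, (cx,cy)=(0.9996,-0.0286)
member 8 (4-5): L=2.9049, (cx,cy)=(0.4134,0.9105)
solve A·x = −loads:
  F[0-1] = -450.9559 N (compression)
  F[0-2] = -398.1589 N (compression)
  F[1-2] = +440.7372 N (tension)
  F[1-3] = -346.7321 N (compression)
  F[2-3] = -443.5638 N (compression)
  F[2-4] = -52.5705 N (compression)
  F[3-4] = -3416.1223 N (compression)
  F[3-5] = -503.4331 N (compression)
  F[4-5] = -3413.3209 N (compression)
  Rx@0 = +575.6300 N
  Ry@0 = +414.5663 N
  Ry@4 = +6242.2637 N

-346.732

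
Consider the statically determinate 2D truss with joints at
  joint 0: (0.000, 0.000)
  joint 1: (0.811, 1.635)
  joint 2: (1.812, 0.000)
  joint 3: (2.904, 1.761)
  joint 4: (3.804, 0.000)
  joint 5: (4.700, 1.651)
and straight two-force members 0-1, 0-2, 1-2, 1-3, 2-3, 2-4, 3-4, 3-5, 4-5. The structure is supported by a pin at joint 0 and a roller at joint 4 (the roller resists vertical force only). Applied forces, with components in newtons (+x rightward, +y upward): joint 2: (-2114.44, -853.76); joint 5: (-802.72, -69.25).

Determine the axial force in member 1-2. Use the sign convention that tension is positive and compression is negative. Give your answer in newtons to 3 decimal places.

N=6 nodes, M=9 members, R=3 reactions → 2N=12, M+R=12
member 0 (0-1): L=1.8251, (cx,cy)=(0.4444,0.8958)
member 1 (0-2): L=1.8120, (cx,cy)=(1.0000,0.0000)
member 2 (1-2): L=1.9171, (cx,cy)=(0.5221,-0.8529)
member 3 (1-3): L=2.0968, (cx,cy)=(0.9982,0.0601)
member 4 (2-3): L=2.0721, (cx,cy)=(0.5270,0.8499)
member 5 (2-4): L=1.9920, (cx,cy)=(1.0000,0.0000)
member 6 (3-4): L=1.9777, (cx,cy)=(0.4551,-0.8904)
member 7 (3-5): L=1.7994, (cx,cy)=(0.9981,-0.0611)
member 8 (4-5): L=1.8785, (cx,cy)=(0.4770,0.8789)
solve A·x = −loads:
  F[0-1] = -869.7488 N (compression)
  F[0-2] = -2530.6765 N (compression)
  F[1-2] = +854.8054 N (tension)
  F[1-3] = -834.3245 N (compression)
  F[2-3] = +146.7694 N (tension)
  F[2-4] = -47.2510 N (compression)
  F[3-4] = -32.8406 N (compression)
  F[3-5] = -741.9113 N (compression)
  F[4-5] = -130.3944 N (compression)
  Rx@0 = +2917.1600 N
  Ry@0 = +779.1621 N
  Ry@4 = +143.8479 N

854.805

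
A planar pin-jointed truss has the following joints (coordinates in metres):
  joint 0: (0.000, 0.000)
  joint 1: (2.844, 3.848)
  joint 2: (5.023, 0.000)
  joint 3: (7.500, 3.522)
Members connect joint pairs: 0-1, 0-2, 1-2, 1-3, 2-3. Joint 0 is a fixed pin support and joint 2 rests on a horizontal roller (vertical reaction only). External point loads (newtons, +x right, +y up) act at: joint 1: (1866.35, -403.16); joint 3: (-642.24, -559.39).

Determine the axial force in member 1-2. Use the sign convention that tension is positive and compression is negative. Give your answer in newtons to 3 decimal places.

N=4 nodes, M=5 members, R=3 reactions → 2N=8, M+R=8
member 0 (0-1): L=4.7849, (cx,cy)=(0.5944,0.8042)
member 1 (0-2): L=5.0230, (cx,cy)=(1.0000,0.0000)
member 2 (1-2): L=4.4221, (cx,cy)=(0.4928,-0.8702)
member 3 (1-3): L=4.6674, (cx,cy)=(0.9976,-0.0698)
member 4 (2-3): L=4.3058, (cx,cy)=(0.5753,0.8180)
solve A·x = −loads:
  F[0-1] = +1343.4626 N (tension)
  F[0-2] = +425.5994 N (tension)
  F[1-2] = -1685.8293 N (compression)
  F[1-3] = -237.7275 N (compression)
  F[2-3] = -704.1803 N (compression)
  Rx@0 = -1224.1100 N
  Ry@0 = -1080.4039 N
  Ry@2 = +2042.9539 N

-1685.829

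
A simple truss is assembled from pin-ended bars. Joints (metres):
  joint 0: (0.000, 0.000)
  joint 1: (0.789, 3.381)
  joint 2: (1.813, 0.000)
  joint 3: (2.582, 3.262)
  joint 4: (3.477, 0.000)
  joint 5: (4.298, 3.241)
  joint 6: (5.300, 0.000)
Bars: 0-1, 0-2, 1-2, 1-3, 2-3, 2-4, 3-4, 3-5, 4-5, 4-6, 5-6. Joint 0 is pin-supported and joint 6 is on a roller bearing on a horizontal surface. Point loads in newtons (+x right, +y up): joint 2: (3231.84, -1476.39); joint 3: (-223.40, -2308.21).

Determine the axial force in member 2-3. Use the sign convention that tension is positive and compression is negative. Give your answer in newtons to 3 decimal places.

-924.100

N=7 nodes, M=11 members, R=3 reactions → 2N=14, M+R=14
member 0 (0-1): L=3.4718, (cx,cy)=(0.2273,0.9738)
member 1 (0-2): L=1.8130, (cx,cy)=(1.0000,0.0000)
member 2 (1-2): L=3.5327, (cx,cy)=(0.2899,-0.9571)
member 3 (1-3): L=1.7969, (cx,cy)=(0.9978,-0.0662)
member 4 (2-3): L=3.3514, (cx,cy)=(0.2295,0.9733)
member 5 (2-4): L=1.6640, (cx,cy)=(1.0000,0.0000)
member 6 (3-4): L=3.3826, (cx,cy)=(0.2646,-0.9644)
member 7 (3-5): L=1.7161, (cx,cy)=(0.9999,-0.0122)
member 8 (4-5): L=3.3434, (cx,cy)=(0.2456,0.9694)
member 9 (4-6): L=1.8230, (cx,cy)=(1.0000,0.0000)
member 10 (5-6): L=3.3924, (cx,cy)=(0.2954,-0.9554)
solve A·x = −loads:
  F[0-1] = -2354.1665 N (compression)
  F[0-2] = +3543.4407 N (tension)
  F[1-2] = +2482.4107 N (tension)
  F[1-3] = -1257.3271 N (compression)
  F[2-3] = -924.0996 N (compression)
  F[2-4] = +1243.2064 N (tension)
  F[3-4] = -1536.5545 N (compression)
  F[3-5] = -836.7075 N (compression)
  F[4-5] = +1528.5957 N (tension)
  F[4-6] = +461.2819 N (tension)
  F[5-6] = -1561.7095 N (compression)
  Rx@0 = -3008.4400 N
  Ry@0 = +2292.5693 N
  Ry@6 = +1492.0307 N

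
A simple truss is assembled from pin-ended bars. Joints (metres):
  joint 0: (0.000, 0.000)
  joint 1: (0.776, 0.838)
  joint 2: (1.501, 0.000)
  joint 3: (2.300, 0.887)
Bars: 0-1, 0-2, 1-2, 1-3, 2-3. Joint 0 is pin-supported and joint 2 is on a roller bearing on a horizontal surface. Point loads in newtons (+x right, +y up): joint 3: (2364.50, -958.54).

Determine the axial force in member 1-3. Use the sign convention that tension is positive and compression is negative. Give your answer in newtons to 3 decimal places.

N=4 nodes, M=5 members, R=3 reactions → 2N=8, M+R=8
member 0 (0-1): L=1.1421, (cx,cy)=(0.6794,0.7337)
member 1 (0-2): L=1.5010, (cx,cy)=(1.0000,0.0000)
member 2 (1-2): L=1.1081, (cx,cy)=(0.6543,-0.7563)
member 3 (1-3): L=1.5248, (cx,cy)=(0.9995,0.0321)
member 4 (2-3): L=1.1938, (cx,cy)=(0.6693,0.7430)
solve A·x = −loads:
  F[0-1] = +2599.7610 N (tension)
  F[0-2] = +598.1107 N (tension)
  F[1-2] = -2380.9936 N (compression)
  F[1-3] = +3325.9376 N (tension)
  F[2-3] = -1433.9401 N (compression)
  Rx@0 = -2364.5000 N
  Ry@0 = -1907.5183 N
  Ry@2 = +2866.0583 N

3325.938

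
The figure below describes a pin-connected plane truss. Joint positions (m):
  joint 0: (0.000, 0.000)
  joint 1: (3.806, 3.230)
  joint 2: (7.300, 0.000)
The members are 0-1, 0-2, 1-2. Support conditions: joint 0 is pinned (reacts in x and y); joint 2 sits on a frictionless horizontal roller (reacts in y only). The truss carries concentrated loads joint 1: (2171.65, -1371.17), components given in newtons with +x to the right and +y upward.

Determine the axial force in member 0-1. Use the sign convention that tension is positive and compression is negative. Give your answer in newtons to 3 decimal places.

N=3 nodes, M=3 members, R=3 reactions → 2N=6, M+R=6
member 0 (0-1): L=4.9918, (cx,cy)=(0.7624,0.6471)
member 1 (0-2): L=7.3000, (cx,cy)=(1.0000,0.0000)
member 2 (1-2): L=4.7582, (cx,cy)=(0.7343,-0.6788)
solve A·x = −loads:
  F[0-1] = +470.7443 N (tension)
  F[0-2] = +1812.7342 N (tension)
  F[1-2] = -2468.6438 N (compression)
  Rx@0 = -2171.6500 N
  Ry@0 = -304.5975 N
  Ry@2 = +1675.7675 N

470.744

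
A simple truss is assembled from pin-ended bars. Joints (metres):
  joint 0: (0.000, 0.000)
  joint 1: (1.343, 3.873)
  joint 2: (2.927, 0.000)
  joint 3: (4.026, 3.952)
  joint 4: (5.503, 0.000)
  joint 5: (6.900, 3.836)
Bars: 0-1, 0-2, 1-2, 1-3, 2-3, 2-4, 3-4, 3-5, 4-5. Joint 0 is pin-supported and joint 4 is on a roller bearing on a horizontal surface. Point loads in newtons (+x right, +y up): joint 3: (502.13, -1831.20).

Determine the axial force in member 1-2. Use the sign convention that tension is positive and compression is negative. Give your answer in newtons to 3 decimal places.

N=6 nodes, M=9 members, R=3 reactions → 2N=12, M+R=12
member 0 (0-1): L=4.0992, (cx,cy)=(0.3276,0.9448)
member 1 (0-2): L=2.9270, (cx,cy)=(1.0000,0.0000)
member 2 (1-2): L=4.1844, (cx,cy)=(0.3785,-0.9256)
member 3 (1-3): L=2.6842, (cx,cy)=(0.9996,0.0294)
member 4 (2-3): L=4.1020, (cx,cy)=(0.2679,0.9634)
member 5 (2-4): L=2.5760, (cx,cy)=(1.0000,0.0000)
member 6 (3-4): L=4.2190, (cx,cy)=(0.3501,-0.9367)
member 7 (3-5): L=2.8763, (cx,cy)=(0.9992,-0.0403)
member 8 (4-5): L=4.0825, (cx,cy)=(0.3422,0.9396)
solve A·x = −loads:
  F[0-1] = -138.5315 N (compression)
  F[0-2] = +547.5159 N (tension)
  F[1-2] = +138.3000 N (tension)
  F[1-3] = -97.7816 N (compression)
  F[2-3] = -132.8653 N (compression)
  F[2-4] = +635.4666 N (tension)
  F[3-4] = -1815.1821 N (compression)
  F[3-5] = -0.0000 N (compression)
  F[4-5] = +0.0000 N (tension)
  Rx@0 = -502.1300 N
  Ry@0 = +130.8858 N
  Ry@4 = +1700.3142 N

138.300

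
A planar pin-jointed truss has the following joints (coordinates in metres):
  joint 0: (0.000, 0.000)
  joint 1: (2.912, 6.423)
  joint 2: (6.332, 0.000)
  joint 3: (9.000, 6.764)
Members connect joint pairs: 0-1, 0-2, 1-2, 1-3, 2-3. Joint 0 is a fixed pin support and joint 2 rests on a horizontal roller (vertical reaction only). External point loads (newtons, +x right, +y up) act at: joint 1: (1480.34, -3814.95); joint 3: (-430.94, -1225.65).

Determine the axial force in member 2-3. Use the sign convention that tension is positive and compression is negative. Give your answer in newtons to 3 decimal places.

N=4 nodes, M=5 members, R=3 reactions → 2N=8, M+R=8
member 0 (0-1): L=7.0523, (cx,cy)=(0.4129,0.9108)
member 1 (0-2): L=6.3320, (cx,cy)=(1.0000,0.0000)
member 2 (1-2): L=7.2768, (cx,cy)=(0.4700,-0.8827)
member 3 (1-3): L=6.0975, (cx,cy)=(0.9984,0.0559)
member 4 (2-3): L=7.2712, (cx,cy)=(0.3669,0.9302)
solve A·x = −loads:
  F[0-1] = -552.0643 N (compression)
  F[0-2] = +1277.3562 N (tension)
  F[1-2] = -3749.0012 N (compression)
  F[1-3] = +53.7772 N (tension)
  F[2-3] = -1320.7832 N (compression)
  Rx@0 = -1049.4000 N
  Ry@0 = +502.8031 N
  Ry@2 = +4537.7969 N

-1320.783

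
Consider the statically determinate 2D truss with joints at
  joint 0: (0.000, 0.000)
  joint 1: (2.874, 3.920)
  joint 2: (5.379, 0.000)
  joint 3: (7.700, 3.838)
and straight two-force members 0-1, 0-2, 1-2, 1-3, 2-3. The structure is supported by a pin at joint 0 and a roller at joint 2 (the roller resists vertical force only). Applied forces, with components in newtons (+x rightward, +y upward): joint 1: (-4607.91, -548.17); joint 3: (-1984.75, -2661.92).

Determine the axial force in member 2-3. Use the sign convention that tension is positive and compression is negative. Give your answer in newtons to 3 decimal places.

-3118.189

N=4 nodes, M=5 members, R=3 reactions → 2N=8, M+R=8
member 0 (0-1): L=4.8607, (cx,cy)=(0.5913,0.8065)
member 1 (0-2): L=5.3790, (cx,cy)=(1.0000,0.0000)
member 2 (1-2): L=4.6520, (cx,cy)=(0.5385,-0.8426)
member 3 (1-3): L=4.8267, (cx,cy)=(0.9999,-0.0170)
member 4 (2-3): L=4.4852, (cx,cy)=(0.5175,0.8557)
solve A·x = −loads:
  F[0-1] = -4812.1961 N (compression)
  F[0-2] = -3747.3313 N (compression)
  F[1-2] = +3962.5724 N (tension)
  F[1-3] = -371.2148 N (compression)
  F[2-3] = -3118.1888 N (compression)
  Rx@0 = +6592.6600 N
  Ry@0 = +3880.8937 N
  Ry@2 = -670.8037 N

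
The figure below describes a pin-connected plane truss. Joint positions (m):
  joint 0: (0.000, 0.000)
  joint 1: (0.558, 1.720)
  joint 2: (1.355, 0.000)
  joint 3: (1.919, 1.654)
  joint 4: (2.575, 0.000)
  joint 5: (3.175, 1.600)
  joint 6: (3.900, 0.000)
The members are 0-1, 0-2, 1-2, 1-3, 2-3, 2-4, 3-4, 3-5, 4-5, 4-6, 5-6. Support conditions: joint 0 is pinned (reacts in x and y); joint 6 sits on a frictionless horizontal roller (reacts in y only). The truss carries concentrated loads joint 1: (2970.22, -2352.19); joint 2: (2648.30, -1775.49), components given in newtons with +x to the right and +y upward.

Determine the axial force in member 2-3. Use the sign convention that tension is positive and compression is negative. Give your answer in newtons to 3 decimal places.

2215.794

N=7 nodes, M=11 members, R=3 reactions → 2N=14, M+R=14
member 0 (0-1): L=1.8082, (cx,cy)=(0.3086,0.9512)
member 1 (0-2): L=1.3550, (cx,cy)=(1.0000,0.0000)
member 2 (1-2): L=1.8957, (cx,cy)=(0.4204,-0.9073)
member 3 (1-3): L=1.3626, (cx,cy)=(0.9988,-0.0484)
member 4 (2-3): L=1.7475, (cx,cy)=(0.3227,0.9465)
member 5 (2-4): L=1.2200, (cx,cy)=(1.0000,0.0000)
member 6 (3-4): L=1.7793, (cx,cy)=(0.3687,-0.9296)
member 7 (3-5): L=1.2572, (cx,cy)=(0.9991,-0.0430)
member 8 (4-5): L=1.7088, (cx,cy)=(0.3511,0.9363)
member 9 (4-6): L=1.3250, (cx,cy)=(1.0000,0.0000)
member 10 (5-6): L=1.7566, (cx,cy)=(0.4127,-0.9109)
solve A·x = −loads:
  F[0-1] = -1959.9775 N (compression)
  F[0-2] = +6223.3413 N (tension)
  F[1-2] = -354.5900 N (compression)
  F[1-3] = -3429.9872 N (compression)
  F[2-3] = +2215.7937 N (tension)
  F[2-4] = +2710.8275 N (tension)
  F[3-4] = -2349.5577 N (compression)
  F[3-5] = -1846.3061 N (compression)
  F[4-5] = +2332.5665 N (tension)
  F[4-6] = +1025.5833 N (tension)
  F[5-6] = -2484.8748 N (compression)
  Rx@0 = -5618.5200 N
  Ry@0 = +1864.3238 N
  Ry@6 = +2263.3562 N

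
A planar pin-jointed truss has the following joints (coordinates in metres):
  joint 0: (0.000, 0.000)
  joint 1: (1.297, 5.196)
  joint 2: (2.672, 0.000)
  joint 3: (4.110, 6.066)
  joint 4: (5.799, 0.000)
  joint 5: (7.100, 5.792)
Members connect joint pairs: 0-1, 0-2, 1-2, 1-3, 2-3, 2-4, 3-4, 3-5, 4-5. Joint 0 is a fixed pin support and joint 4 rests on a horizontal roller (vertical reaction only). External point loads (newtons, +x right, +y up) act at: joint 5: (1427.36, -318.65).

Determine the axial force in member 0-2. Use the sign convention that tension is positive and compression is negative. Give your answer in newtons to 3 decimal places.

1053.655

N=6 nodes, M=9 members, R=3 reactions → 2N=12, M+R=12
member 0 (0-1): L=5.3554, (cx,cy)=(0.2422,0.9702)
member 1 (0-2): L=2.6720, (cx,cy)=(1.0000,0.0000)
member 2 (1-2): L=5.3749, (cx,cy)=(0.2558,-0.9667)
member 3 (1-3): L=2.9445, (cx,cy)=(0.9554,0.2955)
member 4 (2-3): L=6.2341, (cx,cy)=(0.2307,0.9730)
member 5 (2-4): L=3.1270, (cx,cy)=(1.0000,0.0000)
member 6 (3-4): L=6.2968, (cx,cy)=(0.2682,-0.9634)
member 7 (3-5): L=3.0025, (cx,cy)=(0.9958,-0.0913)
member 8 (4-5): L=5.9363, (cx,cy)=(0.2192,0.9757)
solve A·x = −loads:
  F[0-1] = +1543.0623 N (tension)
  F[0-2] = +1053.6548 N (tension)
  F[1-2] = -1320.9875 N (compression)
  F[1-3] = +744.8997 N (tension)
  F[2-3] = +1312.4227 N (tension)
  F[2-4] = +412.9869 N (tension)
  F[3-4] = -1693.7867 N (compression)
  F[3-5] = +1474.8575 N (tension)
  F[4-5] = -188.6459 N (compression)
  Rx@0 = -1427.3600 N
  Ry@0 = -1497.1258 N
  Ry@4 = +1815.7758 N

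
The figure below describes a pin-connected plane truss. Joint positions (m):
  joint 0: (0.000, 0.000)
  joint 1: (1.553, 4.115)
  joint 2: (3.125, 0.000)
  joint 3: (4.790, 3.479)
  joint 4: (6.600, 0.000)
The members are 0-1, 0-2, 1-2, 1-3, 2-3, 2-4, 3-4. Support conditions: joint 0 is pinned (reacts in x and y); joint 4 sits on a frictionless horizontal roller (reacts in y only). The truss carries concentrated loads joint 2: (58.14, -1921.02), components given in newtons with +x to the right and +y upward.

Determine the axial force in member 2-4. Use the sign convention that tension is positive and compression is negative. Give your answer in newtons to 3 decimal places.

473.219

N=5 nodes, M=7 members, R=3 reactions → 2N=10, M+R=10
member 0 (0-1): L=4.3983, (cx,cy)=(0.3531,0.9356)
member 1 (0-2): L=3.1250, (cx,cy)=(1.0000,0.0000)
member 2 (1-2): L=4.4050, (cx,cy)=(0.3569,-0.9342)
member 3 (1-3): L=3.2989, (cx,cy)=(0.9812,-0.1928)
member 4 (2-3): L=3.8569, (cx,cy)=(0.4317,0.9020)
member 5 (2-4): L=3.4750, (cx,cy)=(1.0000,0.0000)
member 6 (3-4): L=3.9217, (cx,cy)=(0.4615,-0.8871)
solve A·x = −loads:
  F[0-1] = -1081.0796 N (compression)
  F[0-2] = +439.8595 N (tension)
  F[1-2] = +1257.4013 N (tension)
  F[1-3] = -846.3176 N (compression)
  F[2-3] = +827.4876 N (tension)
  F[2-4] = +473.2189 N (tension)
  F[3-4] = -1025.3101 N (compression)
  Rx@0 = -58.1400 N
  Ry@0 = +1011.4461 N
  Ry@4 = +909.5739 N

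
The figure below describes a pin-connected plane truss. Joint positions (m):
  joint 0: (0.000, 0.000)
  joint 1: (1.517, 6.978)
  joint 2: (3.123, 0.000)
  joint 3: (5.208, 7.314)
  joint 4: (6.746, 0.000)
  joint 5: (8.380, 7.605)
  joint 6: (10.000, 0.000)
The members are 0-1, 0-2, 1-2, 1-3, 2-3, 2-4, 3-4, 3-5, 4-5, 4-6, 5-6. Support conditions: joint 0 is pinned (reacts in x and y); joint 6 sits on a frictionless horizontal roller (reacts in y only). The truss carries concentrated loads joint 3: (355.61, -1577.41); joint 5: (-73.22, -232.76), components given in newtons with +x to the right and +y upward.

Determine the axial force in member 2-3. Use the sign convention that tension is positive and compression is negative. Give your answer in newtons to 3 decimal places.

-588.217

N=7 nodes, M=11 members, R=3 reactions → 2N=14, M+R=14
member 0 (0-1): L=7.1410, (cx,cy)=(0.2124,0.9772)
member 1 (0-2): L=3.1230, (cx,cy)=(1.0000,0.0000)
member 2 (1-2): L=7.1604, (cx,cy)=(0.2243,-0.9745)
member 3 (1-3): L=3.7063, (cx,cy)=(0.9959,0.0907)
member 4 (2-3): L=7.6054, (cx,cy)=(0.2741,0.9617)
member 5 (2-4): L=3.6230, (cx,cy)=(1.0000,0.0000)
member 6 (3-4): L=7.4740, (cx,cy)=(0.2058,-0.9786)
member 7 (3-5): L=3.1853, (cx,cy)=(0.9958,0.0914)
member 8 (4-5): L=7.7786, (cx,cy)=(0.2101,0.9777)
member 9 (4-6): L=3.2540, (cx,cy)=(1.0000,0.0000)
member 10 (5-6): L=7.7756, (cx,cy)=(0.2083,-0.9781)
solve A·x = −loads:
  F[0-1] = -602.9550 N (compression)
  F[0-2] = +410.4790 N (tension)
  F[1-2] = +580.4694 N (tension)
  F[1-3] = -259.3495 N (compression)
  F[2-3] = -588.2167 N (compression)
  F[2-4] = +701.9300 N (tension)
  F[3-4] = -1062.0098 N (compression)
  F[3-5] = -558.9457 N (compression)
  F[4-5] = +1062.9989 N (tension)
  F[4-6] = +260.0899 N (tension)
  F[5-6] = -1248.3719 N (compression)
  Rx@0 = -282.3900 N
  Ry@0 = +589.1926 N
  Ry@6 = +1220.9774 N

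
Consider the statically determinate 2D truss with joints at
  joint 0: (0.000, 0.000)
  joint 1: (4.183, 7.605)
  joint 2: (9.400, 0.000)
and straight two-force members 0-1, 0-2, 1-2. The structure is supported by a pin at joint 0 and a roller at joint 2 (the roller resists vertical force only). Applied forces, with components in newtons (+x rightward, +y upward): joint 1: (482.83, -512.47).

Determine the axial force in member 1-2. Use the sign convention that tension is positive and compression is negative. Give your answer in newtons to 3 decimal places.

-750.259

N=3 nodes, M=3 members, R=3 reactions → 2N=6, M+R=6
member 0 (0-1): L=8.6795, (cx,cy)=(0.4819,0.8762)
member 1 (0-2): L=9.4000, (cx,cy)=(1.0000,0.0000)
member 2 (1-2): L=9.2224, (cx,cy)=(0.5657,-0.8246)
solve A·x = −loads:
  F[0-1] = +121.2151 N (tension)
  F[0-2] = +424.4115 N (tension)
  F[1-2] = -750.2593 N (compression)
  Rx@0 = -482.8300 N
  Ry@0 = -106.2092 N
  Ry@2 = +618.6792 N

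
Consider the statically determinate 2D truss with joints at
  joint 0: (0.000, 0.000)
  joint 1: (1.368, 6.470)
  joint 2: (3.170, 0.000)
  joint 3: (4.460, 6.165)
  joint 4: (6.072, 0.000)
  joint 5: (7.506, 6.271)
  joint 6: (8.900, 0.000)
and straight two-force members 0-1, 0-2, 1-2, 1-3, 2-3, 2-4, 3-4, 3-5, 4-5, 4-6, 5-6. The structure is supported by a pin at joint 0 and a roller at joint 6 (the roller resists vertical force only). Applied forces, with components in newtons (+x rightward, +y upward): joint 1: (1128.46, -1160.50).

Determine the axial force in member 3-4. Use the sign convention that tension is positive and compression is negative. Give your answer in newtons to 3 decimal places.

-1048.638

N=7 nodes, M=11 members, R=3 reactions → 2N=14, M+R=14
member 0 (0-1): L=6.6130, (cx,cy)=(0.2069,0.9784)
member 1 (0-2): L=3.1700, (cx,cy)=(1.0000,0.0000)
member 2 (1-2): L=6.7163, (cx,cy)=(0.2683,-0.9633)
member 3 (1-3): L=3.1070, (cx,cy)=(0.9952,-0.0982)
member 4 (2-3): L=6.2985, (cx,cy)=(0.2048,0.9788)
member 5 (2-4): L=2.9020, (cx,cy)=(1.0000,0.0000)
member 6 (3-4): L=6.3723, (cx,cy)=(0.2530,-0.9675)
member 7 (3-5): L=3.0478, (cx,cy)=(0.9994,0.0348)
member 8 (4-5): L=6.4329, (cx,cy)=(0.2229,0.9748)
member 9 (4-6): L=2.8280, (cx,cy)=(1.0000,0.0000)
member 10 (5-6): L=6.4241, (cx,cy)=(0.2170,-0.9762)
solve A·x = −loads:
  F[0-1] = -165.3461 N (compression)
  F[0-2] = +1162.6642 N (tension)
  F[1-2] = -943.6153 N (compression)
  F[1-3] = -913.9022 N (compression)
  F[2-3] = +928.7039 N (tension)
  F[2-4] = +719.2803 N (tension)
  F[3-4] = -1048.6378 N (compression)
  F[3-5] = -454.2799 N (compression)
  F[4-5] = +1040.7169 N (tension)
  F[4-6] = +222.0109 N (tension)
  F[5-6] = -1023.1086 N (compression)
  Rx@0 = -1128.4600 N
  Ry@0 = +161.7696 N
  Ry@6 = +998.7304 N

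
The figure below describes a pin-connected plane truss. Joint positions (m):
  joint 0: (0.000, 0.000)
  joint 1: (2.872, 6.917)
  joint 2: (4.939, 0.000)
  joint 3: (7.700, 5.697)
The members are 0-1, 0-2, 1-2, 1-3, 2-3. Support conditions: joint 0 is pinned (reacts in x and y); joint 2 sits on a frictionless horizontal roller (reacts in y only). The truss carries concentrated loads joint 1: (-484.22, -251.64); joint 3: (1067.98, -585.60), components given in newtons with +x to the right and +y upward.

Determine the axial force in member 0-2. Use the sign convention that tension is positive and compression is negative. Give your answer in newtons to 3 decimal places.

261.644

N=4 nodes, M=5 members, R=3 reactions → 2N=8, M+R=8
member 0 (0-1): L=7.4895, (cx,cy)=(0.3835,0.9236)
member 1 (0-2): L=4.9390, (cx,cy)=(1.0000,0.0000)
member 2 (1-2): L=7.2192, (cx,cy)=(0.2863,-0.9581)
member 3 (1-3): L=4.9798, (cx,cy)=(0.9695,-0.2450)
member 4 (2-3): L=6.3308, (cx,cy)=(0.4361,0.8999)
solve A·x = −loads:
  F[0-1] = +840.0064 N (tension)
  F[0-2] = +261.6445 N (tension)
  F[1-2] = -1389.9399 N (compression)
  F[1-3] = +1242.1553 N (tension)
  F[2-3] = -312.5747 N (compression)
  Rx@0 = -583.7600 N
  Ry@0 = -775.7915 N
  Ry@2 = +1613.0315 N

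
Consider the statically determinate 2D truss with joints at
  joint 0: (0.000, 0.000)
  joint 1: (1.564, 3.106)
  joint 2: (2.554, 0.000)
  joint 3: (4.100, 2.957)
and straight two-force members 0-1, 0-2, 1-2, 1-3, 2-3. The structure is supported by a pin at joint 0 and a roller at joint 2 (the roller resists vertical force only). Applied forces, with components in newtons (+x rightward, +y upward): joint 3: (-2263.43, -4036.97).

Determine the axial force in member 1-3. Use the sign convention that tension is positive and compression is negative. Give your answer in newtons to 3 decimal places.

-148.494

N=4 nodes, M=5 members, R=3 reactions → 2N=8, M+R=8
member 0 (0-1): L=3.4775, (cx,cy)=(0.4497,0.8932)
member 1 (0-2): L=2.5540, (cx,cy)=(1.0000,0.0000)
member 2 (1-2): L=3.2600, (cx,cy)=(0.3037,-0.9528)
member 3 (1-3): L=2.5404, (cx,cy)=(0.9983,-0.0587)
member 4 (2-3): L=3.3368, (cx,cy)=(0.4633,0.8862)
solve A·x = −loads:
  F[0-1] = -198.0631 N (compression)
  F[0-2] = -2174.3527 N (compression)
  F[1-2] = +194.8117 N (tension)
  F[1-3] = -148.4943 N (compression)
  F[2-3] = -4565.2555 N (compression)
  Rx@0 = +2263.4300 N
  Ry@0 = +176.9017 N
  Ry@2 = +3860.0683 N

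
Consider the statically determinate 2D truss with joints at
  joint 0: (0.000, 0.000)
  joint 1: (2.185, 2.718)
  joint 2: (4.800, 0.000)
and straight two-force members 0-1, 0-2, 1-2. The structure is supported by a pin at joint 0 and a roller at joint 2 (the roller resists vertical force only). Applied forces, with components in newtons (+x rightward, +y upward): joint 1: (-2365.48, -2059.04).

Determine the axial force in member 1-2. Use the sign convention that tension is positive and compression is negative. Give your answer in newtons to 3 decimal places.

N=3 nodes, M=3 members, R=3 reactions → 2N=6, M+R=6
member 0 (0-1): L=3.4874, (cx,cy)=(0.6265,0.7794)
member 1 (0-2): L=4.8000, (cx,cy)=(1.0000,0.0000)
member 2 (1-2): L=3.7717, (cx,cy)=(0.6933,-0.7206)
solve A·x = −loads:
  F[0-1] = -3157.8800 N (compression)
  F[0-2] = -386.9208 N (compression)
  F[1-2] = +558.0691 N (tension)
  Rx@0 = +2365.4800 N
  Ry@0 = +2461.2009 N
  Ry@2 = -402.1609 N

558.069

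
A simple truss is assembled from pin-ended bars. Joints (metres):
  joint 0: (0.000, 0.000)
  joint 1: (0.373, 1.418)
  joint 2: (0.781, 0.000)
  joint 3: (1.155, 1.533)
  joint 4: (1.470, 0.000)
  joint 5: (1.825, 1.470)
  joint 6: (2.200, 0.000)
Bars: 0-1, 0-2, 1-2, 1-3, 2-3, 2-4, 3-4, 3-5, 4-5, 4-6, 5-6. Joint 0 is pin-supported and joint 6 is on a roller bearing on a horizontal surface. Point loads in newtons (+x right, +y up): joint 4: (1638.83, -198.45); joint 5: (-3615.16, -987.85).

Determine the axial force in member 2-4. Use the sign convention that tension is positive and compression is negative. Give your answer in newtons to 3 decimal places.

N=7 nodes, M=11 members, R=3 reactions → 2N=14, M+R=14
member 0 (0-1): L=1.4662, (cx,cy)=(0.2544,0.9671)
member 1 (0-2): L=0.7810, (cx,cy)=(1.0000,0.0000)
member 2 (1-2): L=1.4755, (cx,cy)=(0.2765,-0.9610)
member 3 (1-3): L=0.7904, (cx,cy)=(0.9894,0.1455)
member 4 (2-3): L=1.5780, (cx,cy)=(0.2370,0.9715)
member 5 (2-4): L=0.6890, (cx,cy)=(1.0000,0.0000)
member 6 (3-4): L=1.5650, (cx,cy)=(0.2013,-0.9795)
member 7 (3-5): L=0.6730, (cx,cy)=(0.9956,-0.0936)
member 8 (4-5): L=1.5123, (cx,cy)=(0.2347,0.9721)
member 9 (4-6): L=0.7300, (cx,cy)=(1.0000,0.0000)
member 10 (5-6): L=1.5171, (cx,cy)=(0.2472,-0.9690)
solve A·x = −loads:
  F[0-1] = -2739.9588 N (compression)
  F[0-2] = -1279.3048 N (compression)
  F[1-2] = +2543.0558 N (tension)
  F[1-3] = -1415.2674 N (compression)
  F[2-3] = -2515.5829 N (compression)
  F[2-4] = +20.1075 N (tension)
  F[3-4] = +2953.8984 N (tension)
  F[3-5] = -2602.4103 N (compression)
  F[4-5] = -2772.4700 N (compression)
  F[4-6] = -373.3462 N (compression)
  F[5-6] = +1510.3872 N (tension)
  Rx@0 = +1976.3300 N
  Ry@0 = +2649.8170 N
  Ry@6 = -1463.5170 N

20.107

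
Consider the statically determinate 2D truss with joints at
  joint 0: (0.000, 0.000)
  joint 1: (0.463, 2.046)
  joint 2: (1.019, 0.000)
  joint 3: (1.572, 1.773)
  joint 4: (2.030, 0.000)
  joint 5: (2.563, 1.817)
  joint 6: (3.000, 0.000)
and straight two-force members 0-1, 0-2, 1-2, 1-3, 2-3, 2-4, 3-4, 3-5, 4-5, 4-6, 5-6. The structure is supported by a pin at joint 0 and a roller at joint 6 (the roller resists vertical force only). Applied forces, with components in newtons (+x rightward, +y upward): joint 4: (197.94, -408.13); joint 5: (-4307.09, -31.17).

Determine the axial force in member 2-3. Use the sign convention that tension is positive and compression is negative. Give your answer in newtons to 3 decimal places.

-3253.423

N=7 nodes, M=11 members, R=3 reactions → 2N=14, M+R=14
member 0 (0-1): L=2.0977, (cx,cy)=(0.2207,0.9753)
member 1 (0-2): L=1.0190, (cx,cy)=(1.0000,0.0000)
member 2 (1-2): L=2.1202, (cx,cy)=(0.2622,-0.9650)
member 3 (1-3): L=1.1421, (cx,cy)=(0.9710,-0.2390)
member 4 (2-3): L=1.8572, (cx,cy)=(0.2978,0.9546)
member 5 (2-4): L=1.0110, (cx,cy)=(1.0000,0.0000)
member 6 (3-4): L=1.8312, (cx,cy)=(0.2501,-0.9682)
member 7 (3-5): L=0.9920, (cx,cy)=(0.9990,0.0444)
member 8 (4-5): L=1.8936, (cx,cy)=(0.2815,0.9596)
member 9 (4-6): L=0.9700, (cx,cy)=(1.0000,0.0000)
member 10 (5-6): L=1.8688, (cx,cy)=(0.2338,-0.9723)
solve A·x = −loads:
  F[0-1] = -2814.5750 N (compression)
  F[0-2] = -3487.9327 N (compression)
  F[1-2] = +3218.4944 N (tension)
  F[1-3] = -1508.9756 N (compression)
  F[2-3] = -3253.4228 N (compression)
  F[2-4] = -1675.1981 N (compression)
  F[3-4] = +2692.7771 N (tension)
  F[3-5] = -3110.5017 N (compression)
  F[4-5] = -2291.7254 N (compression)
  F[4-6] = -554.5747 N (compression)
  F[5-6] = +2371.6152 N (tension)
  Rx@0 = +4109.1500 N
  Ry@0 = +2745.1633 N
  Ry@6 = -2305.8633 N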